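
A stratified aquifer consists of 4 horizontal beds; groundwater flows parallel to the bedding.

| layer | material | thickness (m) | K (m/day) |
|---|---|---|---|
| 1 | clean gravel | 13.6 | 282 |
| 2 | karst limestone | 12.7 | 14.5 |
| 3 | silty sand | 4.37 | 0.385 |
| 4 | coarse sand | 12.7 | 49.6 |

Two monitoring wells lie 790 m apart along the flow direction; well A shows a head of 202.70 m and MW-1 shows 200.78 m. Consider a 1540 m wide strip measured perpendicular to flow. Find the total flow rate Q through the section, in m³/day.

Flow is parallel to layering, so each bed carries its own Darcy discharge and the transmissivities add.
Σ(K_i·b_i) = 282×13.6 + 14.5×12.7 + 0.385×4.37 + 49.6×12.7 = 4651 m²/day.
Hydraulic gradient i = (202.70 − 200.78) / 790 = 1.92 / 790 = 0.002430.
Q = Σ(K_i·b_i) · W · i = 4651 × 1540 × 0.002430 = 17408 m³/day.

17400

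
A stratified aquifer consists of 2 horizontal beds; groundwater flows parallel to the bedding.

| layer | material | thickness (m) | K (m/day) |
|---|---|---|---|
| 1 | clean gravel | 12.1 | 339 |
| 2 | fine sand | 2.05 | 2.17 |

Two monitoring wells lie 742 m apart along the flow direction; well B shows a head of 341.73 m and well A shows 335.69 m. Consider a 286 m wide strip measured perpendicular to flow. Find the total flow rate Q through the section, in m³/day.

9560

Flow is parallel to layering, so each bed carries its own Darcy discharge and the transmissivities add.
Σ(K_i·b_i) = 339×12.1 + 2.17×2.05 = 4106 m²/day.
Hydraulic gradient i = (341.73 − 335.69) / 742 = 6.04 / 742 = 0.008140.
Q = Σ(K_i·b_i) · W · i = 4106 × 286 × 0.008140 = 9560 m³/day.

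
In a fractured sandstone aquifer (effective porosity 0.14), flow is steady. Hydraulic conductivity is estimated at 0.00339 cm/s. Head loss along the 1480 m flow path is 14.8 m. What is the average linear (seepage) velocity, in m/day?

0.209

Convert K: 0.00339 cm/s × 864 = 2.929 m/day.
Hydraulic gradient i = Δh / L = 14.8 / 1480 = 0.01000.
Darcy flux q = K · i = 2.929 × 0.01000 = 0.02929 m/day.
Seepage velocity v = q / n_e = 0.02929 / 0.14 = 0.2092 m/day.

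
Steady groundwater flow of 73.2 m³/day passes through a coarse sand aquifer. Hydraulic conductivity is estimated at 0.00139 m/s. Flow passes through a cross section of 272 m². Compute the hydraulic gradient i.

0.00224

Convert K: 0.00139 m/s × 86400 = 120.1 m/day.
From Q = K·A·i, i = Q / (K·A) = 73.2 / (120.1 × 272.0) = 0.002241.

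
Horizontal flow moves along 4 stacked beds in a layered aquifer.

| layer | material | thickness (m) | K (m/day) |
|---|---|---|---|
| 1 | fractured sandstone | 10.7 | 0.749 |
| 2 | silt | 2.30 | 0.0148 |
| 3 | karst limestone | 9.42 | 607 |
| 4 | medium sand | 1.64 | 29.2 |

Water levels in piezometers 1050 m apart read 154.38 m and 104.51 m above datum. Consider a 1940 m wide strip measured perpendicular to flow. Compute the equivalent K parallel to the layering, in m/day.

240

Flow is parallel to layering, so each bed carries its own Darcy discharge and the transmissivities add.
Σ(K_i·b_i) = 0.749×10.7 + 0.0148×2.30 + 607×9.42 + 29.2×1.64 = 5774 m²/day.
Total thickness b = 24.06 m, so K_eq = Σ(K_i·b_i)/b = 240.0 m/day.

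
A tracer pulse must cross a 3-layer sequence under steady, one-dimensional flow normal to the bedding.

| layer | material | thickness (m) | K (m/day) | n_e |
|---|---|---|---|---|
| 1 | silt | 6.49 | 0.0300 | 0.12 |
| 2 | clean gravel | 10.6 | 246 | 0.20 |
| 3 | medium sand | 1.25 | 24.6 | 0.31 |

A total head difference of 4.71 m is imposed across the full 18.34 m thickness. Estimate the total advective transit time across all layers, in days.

151

With flow normal to the layers, continuity requires the same specific discharge q through every layer.
Σ(b_i/K_i) = 6.49/0.0300 + 10.6/246 + 1.25/24.6 = 216.4 d.
q = Δh / Σ(b_i/K_i) = 4.71 / 216.4 = 0.02176 m/day.
In each layer the seepage velocity is v_i = q/n_i, so the layer transit time is t_i = b_i·n_i / q:
  layer 1 (silt): t_1 = 6.49 × 0.12 / 0.02176 = 35.79 d
  layer 2 (clean gravel): t_2 = 10.6 × 0.20 / 0.02176 = 97.42 d
  layer 3 (medium sand): t_3 = 1.25 × 0.31 / 0.02176 = 17.81 d
Total t = Σ t_i = 151.0 days.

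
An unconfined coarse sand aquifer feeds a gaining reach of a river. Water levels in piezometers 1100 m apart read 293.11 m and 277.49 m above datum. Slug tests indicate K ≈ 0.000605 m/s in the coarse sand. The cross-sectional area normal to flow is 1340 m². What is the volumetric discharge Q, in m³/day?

Convert K: 0.000605 m/s × 86400 = 52.27 m/day.
Hydraulic gradient i = (293.11 − 277.49) / 1100 = 15.62 / 1100 = 0.01420.
Darcy's law: Q = K · A · i = 52.27 × 1340 × 0.01420 = 994.6 m³/day.

995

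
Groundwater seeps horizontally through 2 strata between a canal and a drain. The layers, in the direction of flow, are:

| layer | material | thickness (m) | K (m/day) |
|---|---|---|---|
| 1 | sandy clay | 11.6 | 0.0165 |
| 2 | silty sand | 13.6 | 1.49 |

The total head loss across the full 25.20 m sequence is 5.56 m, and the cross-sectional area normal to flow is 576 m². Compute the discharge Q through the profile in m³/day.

4.50

Flow is perpendicular to layering, so the layers act in series and the equivalent K is the thickness-weighted harmonic mean.
Total thickness L = 11.6 + 13.6 = 25.20 m.
Σ(b_i/K_i) = 11.6/0.0165 + 13.6/1.49 = 712.2 d.
K_eq = L / Σ(b_i/K_i) = 25.20 / 712.2 = 0.03539 m/day.
Q = K_eq · A · (Δh/L) = 0.03539 × 576 × (5.56/25.20) = 4.497 m³/day.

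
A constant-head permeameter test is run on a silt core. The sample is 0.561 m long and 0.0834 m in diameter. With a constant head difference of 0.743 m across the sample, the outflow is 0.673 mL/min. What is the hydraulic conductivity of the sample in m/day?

0.134

Cross-sectional area A = π·(d/2)² = π × (0.0834/2)² = 0.005463 m².
Convert discharge: 0.673 mL/min = 1.122e-08 m³/s.
Darcy's law rearranged: K = Q·L / (A·Δh) = 1.122e-08 × 0.561 / (0.005463 × 0.743) = 1.550e-06 m/s = 0.1339 m/day.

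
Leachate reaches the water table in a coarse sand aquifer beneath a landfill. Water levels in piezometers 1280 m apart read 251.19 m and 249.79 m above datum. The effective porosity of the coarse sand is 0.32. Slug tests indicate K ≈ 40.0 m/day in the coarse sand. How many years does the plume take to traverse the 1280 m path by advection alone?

25.6

Hydraulic gradient i = (251.19 − 249.79) / 1280 = 1.4 / 1280 = 0.001094.
Darcy flux q = K · i = 40.00 × 0.001094 = 0.04375 m/day.
Seepage velocity v = q / n_e = 0.04375 / 0.32 = 0.1367 m/day.
Travel time t = L / v = 1280 / 0.1367 = 9362 days = 25.63 years.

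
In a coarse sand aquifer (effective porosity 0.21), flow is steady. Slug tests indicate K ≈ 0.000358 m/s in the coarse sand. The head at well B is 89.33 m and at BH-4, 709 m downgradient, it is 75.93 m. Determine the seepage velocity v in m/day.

2.78

Convert K: 0.000358 m/s × 86400 = 30.93 m/day.
Hydraulic gradient i = (89.33 − 75.93) / 709 = 13.4 / 709 = 0.01890.
Darcy flux q = K · i = 30.93 × 0.01890 = 0.5846 m/day.
Seepage velocity v = q / n_e = 0.5846 / 0.21 = 2.784 m/day.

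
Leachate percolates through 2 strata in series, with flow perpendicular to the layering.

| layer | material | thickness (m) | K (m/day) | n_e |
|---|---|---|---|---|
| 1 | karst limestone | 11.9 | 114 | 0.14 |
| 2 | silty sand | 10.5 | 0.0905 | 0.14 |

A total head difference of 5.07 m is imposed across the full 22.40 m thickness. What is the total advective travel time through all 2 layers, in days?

With flow normal to the layers, continuity requires the same specific discharge q through every layer.
Σ(b_i/K_i) = 11.9/114 + 10.5/0.0905 = 116.1 d.
q = Δh / Σ(b_i/K_i) = 5.07 / 116.1 = 0.04366 m/day.
In each layer the seepage velocity is v_i = q/n_i, so the layer transit time is t_i = b_i·n_i / q:
  layer 1 (karst limestone): t_1 = 11.9 × 0.14 / 0.04366 = 38.16 d
  layer 2 (silty sand): t_2 = 10.5 × 0.14 / 0.04366 = 33.67 d
Total t = Σ t_i = 71.83 days.

71.8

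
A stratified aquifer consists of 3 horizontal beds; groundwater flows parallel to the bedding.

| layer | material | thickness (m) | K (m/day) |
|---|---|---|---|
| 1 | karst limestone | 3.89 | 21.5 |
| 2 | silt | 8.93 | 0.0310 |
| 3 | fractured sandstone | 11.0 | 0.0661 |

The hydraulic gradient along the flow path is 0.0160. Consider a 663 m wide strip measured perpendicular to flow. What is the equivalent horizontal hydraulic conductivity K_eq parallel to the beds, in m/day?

Flow is parallel to layering, so each bed carries its own Darcy discharge and the transmissivities add.
Σ(K_i·b_i) = 21.5×3.89 + 0.0310×8.93 + 0.0661×11.0 = 84.64 m²/day.
Total thickness b = 23.82 m, so K_eq = Σ(K_i·b_i)/b = 3.553 m/day.

3.55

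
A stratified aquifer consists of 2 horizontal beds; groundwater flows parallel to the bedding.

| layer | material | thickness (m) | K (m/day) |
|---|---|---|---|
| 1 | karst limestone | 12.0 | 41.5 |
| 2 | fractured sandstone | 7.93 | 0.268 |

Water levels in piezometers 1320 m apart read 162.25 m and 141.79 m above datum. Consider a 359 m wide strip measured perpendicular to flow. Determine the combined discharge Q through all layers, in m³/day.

Flow is parallel to layering, so each bed carries its own Darcy discharge and the transmissivities add.
Σ(K_i·b_i) = 41.5×12.0 + 0.268×7.93 = 500.1 m²/day.
Hydraulic gradient i = (162.25 − 141.79) / 1320 = 20.46 / 1320 = 0.01550.
Q = Σ(K_i·b_i) · W · i = 500.1 × 359 × 0.01550 = 2783 m³/day.

2780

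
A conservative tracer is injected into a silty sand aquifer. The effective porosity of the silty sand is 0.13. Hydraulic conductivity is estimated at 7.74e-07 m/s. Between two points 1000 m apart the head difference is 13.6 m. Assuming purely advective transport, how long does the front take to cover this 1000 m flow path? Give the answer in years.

Convert K: 7.74e-07 m/s × 86400 = 0.06687 m/day.
Hydraulic gradient i = Δh / L = 13.6 / 1000 = 0.01360.
Darcy flux q = K · i = 0.06687 × 0.01360 = 0.0009095 m/day.
Seepage velocity v = q / n_e = 0.0009095 / 0.13 = 0.006996 m/day.
Travel time t = L / v = 1000 / 0.006996 = 1.429e+05 days = 391.3 years.

391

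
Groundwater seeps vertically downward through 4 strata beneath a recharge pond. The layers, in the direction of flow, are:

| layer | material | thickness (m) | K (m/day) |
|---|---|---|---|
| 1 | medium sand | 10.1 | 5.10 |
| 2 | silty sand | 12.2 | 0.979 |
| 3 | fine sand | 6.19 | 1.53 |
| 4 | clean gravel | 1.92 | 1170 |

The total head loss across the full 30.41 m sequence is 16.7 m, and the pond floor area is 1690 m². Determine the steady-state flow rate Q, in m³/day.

1530

Flow is perpendicular to layering, so the layers act in series and the equivalent K is the thickness-weighted harmonic mean.
Total thickness L = 10.1 + 12.2 + 6.19 + 1.92 = 30.41 m.
Σ(b_i/K_i) = 10.1/5.10 + 12.2/0.979 + 6.19/1.53 + 1.92/1170 = 18.49 d.
K_eq = L / Σ(b_i/K_i) = 30.41 / 18.49 = 1.645 m/day.
Q = K_eq · A · (Δh/L) = 1.645 × 1690 × (16.7/30.41) = 1526 m³/day.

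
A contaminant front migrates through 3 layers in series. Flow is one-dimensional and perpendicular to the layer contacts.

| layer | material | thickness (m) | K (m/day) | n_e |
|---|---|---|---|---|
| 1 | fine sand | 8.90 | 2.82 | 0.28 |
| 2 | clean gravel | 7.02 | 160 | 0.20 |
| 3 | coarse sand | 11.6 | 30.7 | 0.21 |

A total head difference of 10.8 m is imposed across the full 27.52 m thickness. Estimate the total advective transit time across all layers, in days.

With flow normal to the layers, continuity requires the same specific discharge q through every layer.
Σ(b_i/K_i) = 8.90/2.82 + 7.02/160 + 11.6/30.7 = 3.578 d.
q = Δh / Σ(b_i/K_i) = 10.8 / 3.578 = 3.019 m/day.
In each layer the seepage velocity is v_i = q/n_i, so the layer transit time is t_i = b_i·n_i / q:
  layer 1 (fine sand): t_1 = 8.90 × 0.28 / 3.019 = 0.8255 d
  layer 2 (clean gravel): t_2 = 7.02 × 0.20 / 3.019 = 0.4651 d
  layer 3 (coarse sand): t_3 = 11.6 × 0.21 / 3.019 = 0.8070 d
Total t = Σ t_i = 2.098 days.

2.10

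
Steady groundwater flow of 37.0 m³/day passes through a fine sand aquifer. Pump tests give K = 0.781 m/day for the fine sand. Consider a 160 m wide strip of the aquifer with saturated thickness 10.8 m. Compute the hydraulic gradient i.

0.0274

Cross-sectional area A = 160 × 10.8 = 1728 m².
From Q = K·A·i, i = Q / (K·A) = 37.0 / (0.7810 × 1728) = 0.02742.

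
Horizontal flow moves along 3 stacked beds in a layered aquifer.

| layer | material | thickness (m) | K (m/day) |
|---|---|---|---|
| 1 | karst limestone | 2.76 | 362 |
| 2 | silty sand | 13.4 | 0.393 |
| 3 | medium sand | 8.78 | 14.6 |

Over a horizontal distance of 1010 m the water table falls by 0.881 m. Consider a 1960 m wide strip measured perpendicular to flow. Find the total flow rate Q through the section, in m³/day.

1940

Flow is parallel to layering, so each bed carries its own Darcy discharge and the transmissivities add.
Σ(K_i·b_i) = 362×2.76 + 0.393×13.4 + 14.6×8.78 = 1133 m²/day.
Hydraulic gradient i = Δh / L = 0.881 / 1010 = 0.0008723.
Q = Σ(K_i·b_i) · W · i = 1133 × 1960 × 0.0008723 = 1936 m³/day.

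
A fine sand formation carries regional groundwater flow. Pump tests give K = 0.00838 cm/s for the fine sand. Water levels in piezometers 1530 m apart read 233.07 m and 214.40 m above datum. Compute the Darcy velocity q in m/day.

0.0884

Convert K: 0.00838 cm/s × 864 = 7.240 m/day.
Hydraulic gradient i = (233.07 − 214.40) / 1530 = 18.67 / 1530 = 0.01220.
Specific discharge q = K · i = 7.240 × 0.01220 = 0.08835 m/day.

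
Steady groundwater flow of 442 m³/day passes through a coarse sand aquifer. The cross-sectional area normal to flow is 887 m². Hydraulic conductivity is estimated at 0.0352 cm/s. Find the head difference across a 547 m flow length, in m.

8.96

Convert K: 0.0352 cm/s × 864 = 30.41 m/day.
From Q = K·A·i, i = Q / (K·A) = 442 / (30.41 × 887.0) = 0.01638.
Head loss Δh = i · L = 0.01638 × 547 = 8.963 m.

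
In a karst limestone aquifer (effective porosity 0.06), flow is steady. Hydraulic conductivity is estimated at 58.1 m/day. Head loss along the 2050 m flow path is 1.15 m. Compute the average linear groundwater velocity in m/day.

0.543

Hydraulic gradient i = Δh / L = 1.15 / 2050 = 0.0005610.
Darcy flux q = K · i = 58.10 × 0.0005610 = 0.03259 m/day.
Seepage velocity v = q / n_e = 0.03259 / 0.06 = 0.5432 m/day.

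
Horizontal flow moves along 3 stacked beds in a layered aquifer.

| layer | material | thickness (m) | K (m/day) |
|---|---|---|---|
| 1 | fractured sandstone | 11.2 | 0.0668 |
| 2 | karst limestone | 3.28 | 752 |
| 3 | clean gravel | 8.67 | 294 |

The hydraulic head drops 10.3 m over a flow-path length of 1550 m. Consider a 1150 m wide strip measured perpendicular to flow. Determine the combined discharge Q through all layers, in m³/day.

38300

Flow is parallel to layering, so each bed carries its own Darcy discharge and the transmissivities add.
Σ(K_i·b_i) = 0.0668×11.2 + 752×3.28 + 294×8.67 = 5016 m²/day.
Hydraulic gradient i = Δh / L = 10.3 / 1550 = 0.006645.
Q = Σ(K_i·b_i) · W · i = 5016 × 1150 × 0.006645 = 38334 m³/day.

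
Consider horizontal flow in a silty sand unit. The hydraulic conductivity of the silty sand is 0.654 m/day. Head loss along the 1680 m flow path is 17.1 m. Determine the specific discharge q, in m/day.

0.00666

Hydraulic gradient i = Δh / L = 17.1 / 1680 = 0.01018.
Specific discharge q = K · i = 0.6540 × 0.01018 = 0.006657 m/day.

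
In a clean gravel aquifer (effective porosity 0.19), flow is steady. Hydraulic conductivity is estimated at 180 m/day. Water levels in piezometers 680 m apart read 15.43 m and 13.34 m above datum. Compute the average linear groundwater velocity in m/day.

Hydraulic gradient i = (15.43 − 13.34) / 680 = 2.09 / 680 = 0.003074.
Darcy flux q = K · i = 180.0 × 0.003074 = 0.5532 m/day.
Seepage velocity v = q / n_e = 0.5532 / 0.19 = 2.912 m/day.

2.91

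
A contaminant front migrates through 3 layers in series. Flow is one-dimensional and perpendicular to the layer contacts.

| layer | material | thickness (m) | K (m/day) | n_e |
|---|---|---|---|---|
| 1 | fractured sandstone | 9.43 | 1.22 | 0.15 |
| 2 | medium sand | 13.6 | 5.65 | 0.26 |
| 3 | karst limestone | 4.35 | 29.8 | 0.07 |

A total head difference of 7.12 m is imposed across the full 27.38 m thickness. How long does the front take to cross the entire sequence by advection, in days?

7.59

With flow normal to the layers, continuity requires the same specific discharge q through every layer.
Σ(b_i/K_i) = 9.43/1.22 + 13.6/5.65 + 4.35/29.8 = 10.28 d.
q = Δh / Σ(b_i/K_i) = 7.12 / 10.28 = 0.6924 m/day.
In each layer the seepage velocity is v_i = q/n_i, so the layer transit time is t_i = b_i·n_i / q:
  layer 1 (fractured sandstone): t_1 = 9.43 × 0.15 / 0.6924 = 2.043 d
  layer 2 (medium sand): t_2 = 13.6 × 0.26 / 0.6924 = 5.107 d
  layer 3 (karst limestone): t_3 = 4.35 × 0.07 / 0.6924 = 0.4398 d
Total t = Σ t_i = 7.589 days.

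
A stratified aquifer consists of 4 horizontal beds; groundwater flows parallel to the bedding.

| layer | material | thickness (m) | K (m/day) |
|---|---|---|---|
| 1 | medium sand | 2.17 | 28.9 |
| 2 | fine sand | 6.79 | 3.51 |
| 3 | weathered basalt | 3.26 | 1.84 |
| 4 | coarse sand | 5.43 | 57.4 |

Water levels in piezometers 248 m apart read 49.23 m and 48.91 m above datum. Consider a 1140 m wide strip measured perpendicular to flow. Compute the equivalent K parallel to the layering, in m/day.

Flow is parallel to layering, so each bed carries its own Darcy discharge and the transmissivities add.
Σ(K_i·b_i) = 28.9×2.17 + 3.51×6.79 + 1.84×3.26 + 57.4×5.43 = 404.2 m²/day.
Total thickness b = 17.65 m, so K_eq = Σ(K_i·b_i)/b = 22.90 m/day.

22.9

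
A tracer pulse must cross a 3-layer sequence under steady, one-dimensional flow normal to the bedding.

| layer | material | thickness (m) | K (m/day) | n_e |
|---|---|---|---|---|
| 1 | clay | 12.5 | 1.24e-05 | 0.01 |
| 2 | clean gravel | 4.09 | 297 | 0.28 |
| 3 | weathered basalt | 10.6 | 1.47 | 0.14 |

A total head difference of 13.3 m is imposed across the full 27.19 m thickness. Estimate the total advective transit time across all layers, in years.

572

With flow normal to the layers, continuity requires the same specific discharge q through every layer.
Σ(b_i/K_i) = 12.5/1.24e-05 + 4.09/297 + 10.6/1.47 = 1.008e+06 d.
q = Δh / Σ(b_i/K_i) = 13.3 / 1.008e+06 = 1.319e-05 m/day.
In each layer the seepage velocity is v_i = q/n_i, so the layer transit time is t_i = b_i·n_i / q:
  layer 1 (clay): t_1 = 12.5 × 0.01 / 1.319e-05 = 9474 d
  layer 2 (clean gravel): t_2 = 4.09 × 0.28 / 1.319e-05 = 86800 d
  layer 3 (weathered basalt): t_3 = 10.6 × 0.14 / 1.319e-05 = 1.125e+05 d
Total t = Σ t_i = 2.088e+05 days = 571.5 years.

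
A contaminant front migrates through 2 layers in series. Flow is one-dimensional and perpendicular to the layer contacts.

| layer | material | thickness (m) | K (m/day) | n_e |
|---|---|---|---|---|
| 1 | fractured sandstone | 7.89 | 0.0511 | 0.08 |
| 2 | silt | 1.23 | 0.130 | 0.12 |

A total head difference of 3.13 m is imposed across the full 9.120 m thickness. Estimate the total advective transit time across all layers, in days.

With flow normal to the layers, continuity requires the same specific discharge q through every layer.
Σ(b_i/K_i) = 7.89/0.0511 + 1.23/0.130 = 163.9 d.
q = Δh / Σ(b_i/K_i) = 3.13 / 163.9 = 0.01910 m/day.
In each layer the seepage velocity is v_i = q/n_i, so the layer transit time is t_i = b_i·n_i / q:
  layer 1 (fractured sandstone): t_1 = 7.89 × 0.08 / 0.01910 = 33.05 d
  layer 2 (silt): t_2 = 1.23 × 0.12 / 0.01910 = 7.727 d
Total t = Σ t_i = 40.77 days.

40.8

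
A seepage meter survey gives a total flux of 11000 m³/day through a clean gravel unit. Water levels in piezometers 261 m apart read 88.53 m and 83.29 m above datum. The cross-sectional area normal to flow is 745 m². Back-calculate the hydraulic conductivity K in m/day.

735

Hydraulic gradient i = (88.53 − 83.29) / 261 = 5.24 / 261 = 0.02008.
From Q = K·A·i, K = Q / (A·i) = 11000 / (745.0 × 0.02008) = 735.4 m/day.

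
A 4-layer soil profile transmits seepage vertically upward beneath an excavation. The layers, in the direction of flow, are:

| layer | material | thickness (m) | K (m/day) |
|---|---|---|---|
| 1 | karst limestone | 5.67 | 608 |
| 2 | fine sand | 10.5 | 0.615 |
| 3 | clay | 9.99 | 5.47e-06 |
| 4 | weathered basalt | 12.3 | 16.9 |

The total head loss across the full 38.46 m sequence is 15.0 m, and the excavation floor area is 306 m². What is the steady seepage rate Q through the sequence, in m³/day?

0.00251

Flow is perpendicular to layering, so the layers act in series and the equivalent K is the thickness-weighted harmonic mean.
Total thickness L = 5.67 + 10.5 + 9.99 + 12.3 = 38.46 m.
Σ(b_i/K_i) = 5.67/608 + 10.5/0.615 + 9.99/5.47e-06 + 12.3/16.9 = 1.826e+06 d.
K_eq = L / Σ(b_i/K_i) = 38.46 / 1.826e+06 = 2.106e-05 m/day.
Q = K_eq · A · (Δh/L) = 2.106e-05 × 306 × (15.0/38.46) = 0.002513 m³/day.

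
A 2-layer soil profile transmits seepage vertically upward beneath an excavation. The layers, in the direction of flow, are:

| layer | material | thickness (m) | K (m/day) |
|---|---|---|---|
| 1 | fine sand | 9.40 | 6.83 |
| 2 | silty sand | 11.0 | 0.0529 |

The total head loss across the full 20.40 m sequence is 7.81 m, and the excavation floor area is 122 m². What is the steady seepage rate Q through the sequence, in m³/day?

Flow is perpendicular to layering, so the layers act in series and the equivalent K is the thickness-weighted harmonic mean.
Total thickness L = 9.40 + 11.0 = 20.40 m.
Σ(b_i/K_i) = 9.40/6.83 + 11.0/0.0529 = 209.3 d.
K_eq = L / Σ(b_i/K_i) = 20.40 / 209.3 = 0.09746 m/day.
Q = K_eq · A · (Δh/L) = 0.09746 × 122 × (7.81/20.40) = 4.552 m³/day.

4.55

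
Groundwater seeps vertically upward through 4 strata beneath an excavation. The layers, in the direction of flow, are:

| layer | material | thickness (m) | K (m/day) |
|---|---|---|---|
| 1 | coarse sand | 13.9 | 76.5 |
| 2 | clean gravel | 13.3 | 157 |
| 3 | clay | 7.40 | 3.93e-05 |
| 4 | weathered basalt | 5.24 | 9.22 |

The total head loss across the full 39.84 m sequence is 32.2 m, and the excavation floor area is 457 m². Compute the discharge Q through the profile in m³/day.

0.0782

Flow is perpendicular to layering, so the layers act in series and the equivalent K is the thickness-weighted harmonic mean.
Total thickness L = 13.9 + 13.3 + 7.40 + 5.24 = 39.84 m.
Σ(b_i/K_i) = 13.9/76.5 + 13.3/157 + 7.40/3.93e-05 + 5.24/9.22 = 1.883e+05 d.
K_eq = L / Σ(b_i/K_i) = 39.84 / 1.883e+05 = 0.0002116 m/day.
Q = K_eq · A · (Δh/L) = 0.0002116 × 457 × (32.2/39.84) = 0.07815 m³/day.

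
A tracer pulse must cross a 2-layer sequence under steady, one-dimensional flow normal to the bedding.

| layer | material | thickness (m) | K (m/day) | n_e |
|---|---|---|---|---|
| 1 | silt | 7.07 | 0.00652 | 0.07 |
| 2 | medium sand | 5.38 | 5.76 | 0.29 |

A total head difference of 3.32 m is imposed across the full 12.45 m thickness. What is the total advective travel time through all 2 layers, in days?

With flow normal to the layers, continuity requires the same specific discharge q through every layer.
Σ(b_i/K_i) = 7.07/0.00652 + 5.38/5.76 = 1085 d.
q = Δh / Σ(b_i/K_i) = 3.32 / 1085 = 0.003059 m/day.
In each layer the seepage velocity is v_i = q/n_i, so the layer transit time is t_i = b_i·n_i / q:
  layer 1 (silt): t_1 = 7.07 × 0.07 / 0.003059 = 161.8 d
  layer 2 (medium sand): t_2 = 5.38 × 0.29 / 0.003059 = 510.0 d
Total t = Σ t_i = 671.8 days.

672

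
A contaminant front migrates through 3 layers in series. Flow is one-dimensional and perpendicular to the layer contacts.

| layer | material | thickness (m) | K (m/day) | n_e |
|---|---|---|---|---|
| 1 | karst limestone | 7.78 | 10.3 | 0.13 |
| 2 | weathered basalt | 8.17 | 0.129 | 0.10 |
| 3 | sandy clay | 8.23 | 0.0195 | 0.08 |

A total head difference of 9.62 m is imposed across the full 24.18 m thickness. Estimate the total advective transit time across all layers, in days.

126

With flow normal to the layers, continuity requires the same specific discharge q through every layer.
Σ(b_i/K_i) = 7.78/10.3 + 8.17/0.129 + 8.23/0.0195 = 486.1 d.
q = Δh / Σ(b_i/K_i) = 9.62 / 486.1 = 0.01979 m/day.
In each layer the seepage velocity is v_i = q/n_i, so the layer transit time is t_i = b_i·n_i / q:
  layer 1 (karst limestone): t_1 = 7.78 × 0.13 / 0.01979 = 51.11 d
  layer 2 (weathered basalt): t_2 = 8.17 × 0.10 / 0.01979 = 41.29 d
  layer 3 (sandy clay): t_3 = 8.23 × 0.08 / 0.01979 = 33.27 d
Total t = Σ t_i = 125.7 days.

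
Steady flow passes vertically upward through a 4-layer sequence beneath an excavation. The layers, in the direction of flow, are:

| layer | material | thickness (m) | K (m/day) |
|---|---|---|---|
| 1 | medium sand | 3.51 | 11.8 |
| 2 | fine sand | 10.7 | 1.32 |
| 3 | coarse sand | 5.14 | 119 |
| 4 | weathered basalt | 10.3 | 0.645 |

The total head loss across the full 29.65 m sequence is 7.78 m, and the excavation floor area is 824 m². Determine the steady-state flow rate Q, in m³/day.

263

Flow is perpendicular to layering, so the layers act in series and the equivalent K is the thickness-weighted harmonic mean.
Total thickness L = 3.51 + 10.7 + 5.14 + 10.3 = 29.65 m.
Σ(b_i/K_i) = 3.51/11.8 + 10.7/1.32 + 5.14/119 + 10.3/0.645 = 24.42 d.
K_eq = L / Σ(b_i/K_i) = 29.65 / 24.42 = 1.214 m/day.
Q = K_eq · A · (Δh/L) = 1.214 × 824 × (7.78/29.65) = 262.6 m³/day.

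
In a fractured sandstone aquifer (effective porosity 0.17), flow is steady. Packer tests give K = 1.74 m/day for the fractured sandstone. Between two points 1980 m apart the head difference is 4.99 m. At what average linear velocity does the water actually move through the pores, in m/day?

0.0258

Hydraulic gradient i = Δh / L = 4.99 / 1980 = 0.002520.
Darcy flux q = K · i = 1.740 × 0.002520 = 0.004385 m/day.
Seepage velocity v = q / n_e = 0.004385 / 0.17 = 0.02580 m/day.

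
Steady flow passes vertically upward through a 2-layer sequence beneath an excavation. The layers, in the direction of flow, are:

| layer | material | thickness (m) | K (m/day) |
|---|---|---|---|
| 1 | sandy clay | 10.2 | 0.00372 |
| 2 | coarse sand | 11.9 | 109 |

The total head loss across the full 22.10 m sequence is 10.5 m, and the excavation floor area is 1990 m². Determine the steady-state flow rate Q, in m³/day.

7.62

Flow is perpendicular to layering, so the layers act in series and the equivalent K is the thickness-weighted harmonic mean.
Total thickness L = 10.2 + 11.9 = 22.10 m.
Σ(b_i/K_i) = 10.2/0.00372 + 11.9/109 = 2742 d.
K_eq = L / Σ(b_i/K_i) = 22.10 / 2742 = 0.008060 m/day.
Q = K_eq · A · (Δh/L) = 0.008060 × 1990 × (10.5/22.10) = 7.620 m³/day.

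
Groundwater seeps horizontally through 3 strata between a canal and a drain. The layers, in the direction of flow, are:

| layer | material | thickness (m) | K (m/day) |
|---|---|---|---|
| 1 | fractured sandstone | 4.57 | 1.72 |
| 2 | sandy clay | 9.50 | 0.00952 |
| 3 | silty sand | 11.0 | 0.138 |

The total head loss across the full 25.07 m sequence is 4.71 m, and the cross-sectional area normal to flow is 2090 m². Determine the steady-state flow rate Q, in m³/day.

9.11

Flow is perpendicular to layering, so the layers act in series and the equivalent K is the thickness-weighted harmonic mean.
Total thickness L = 4.57 + 9.50 + 11.0 = 25.07 m.
Σ(b_i/K_i) = 4.57/1.72 + 9.50/0.00952 + 11.0/0.138 = 1080 d.
K_eq = L / Σ(b_i/K_i) = 25.07 / 1080 = 0.02321 m/day.
Q = K_eq · A · (Δh/L) = 0.02321 × 2090 × (4.71/25.07) = 9.112 m³/day.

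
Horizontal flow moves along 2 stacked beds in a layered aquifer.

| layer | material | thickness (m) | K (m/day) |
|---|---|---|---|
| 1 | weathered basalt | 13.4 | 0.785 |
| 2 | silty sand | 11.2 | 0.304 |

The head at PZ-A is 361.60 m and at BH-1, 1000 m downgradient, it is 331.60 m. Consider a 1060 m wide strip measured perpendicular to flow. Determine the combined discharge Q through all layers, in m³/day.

443

Flow is parallel to layering, so each bed carries its own Darcy discharge and the transmissivities add.
Σ(K_i·b_i) = 0.785×13.4 + 0.304×11.2 = 13.92 m²/day.
Hydraulic gradient i = (361.60 − 331.60) / 1000 = 30 / 1000 = 0.03000.
Q = Σ(K_i·b_i) · W · i = 13.92 × 1060 × 0.03000 = 442.8 m³/day.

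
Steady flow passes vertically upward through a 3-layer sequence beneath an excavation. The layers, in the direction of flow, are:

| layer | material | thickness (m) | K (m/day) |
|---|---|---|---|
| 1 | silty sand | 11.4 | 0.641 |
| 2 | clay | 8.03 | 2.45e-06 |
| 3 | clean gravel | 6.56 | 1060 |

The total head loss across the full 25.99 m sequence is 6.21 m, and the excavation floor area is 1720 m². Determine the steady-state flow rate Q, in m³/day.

Flow is perpendicular to layering, so the layers act in series and the equivalent K is the thickness-weighted harmonic mean.
Total thickness L = 11.4 + 8.03 + 6.56 = 25.99 m.
Σ(b_i/K_i) = 11.4/0.641 + 8.03/2.45e-06 + 6.56/1060 = 3.278e+06 d.
K_eq = L / Σ(b_i/K_i) = 25.99 / 3.278e+06 = 7.930e-06 m/day.
Q = K_eq · A · (Δh/L) = 7.930e-06 × 1720 × (6.21/25.99) = 0.003259 m³/day.

0.00326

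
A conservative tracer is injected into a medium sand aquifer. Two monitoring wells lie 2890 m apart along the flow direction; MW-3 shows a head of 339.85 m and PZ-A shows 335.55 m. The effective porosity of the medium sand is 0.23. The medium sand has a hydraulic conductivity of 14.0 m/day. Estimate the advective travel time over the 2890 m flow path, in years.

87.4

Hydraulic gradient i = (339.85 − 335.55) / 2890 = 4.3 / 2890 = 0.001488.
Darcy flux q = K · i = 14.00 × 0.001488 = 0.02083 m/day.
Seepage velocity v = q / n_e = 0.02083 / 0.23 = 0.09057 m/day.
Travel time t = L / v = 2890 / 0.09057 = 31910 days = 87.36 years.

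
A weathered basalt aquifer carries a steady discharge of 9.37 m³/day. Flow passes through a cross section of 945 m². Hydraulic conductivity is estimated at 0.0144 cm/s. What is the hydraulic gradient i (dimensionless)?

0.000797

Convert K: 0.0144 cm/s × 864 = 12.44 m/day.
From Q = K·A·i, i = Q / (K·A) = 9.37 / (12.44 × 945.0) = 0.0007970.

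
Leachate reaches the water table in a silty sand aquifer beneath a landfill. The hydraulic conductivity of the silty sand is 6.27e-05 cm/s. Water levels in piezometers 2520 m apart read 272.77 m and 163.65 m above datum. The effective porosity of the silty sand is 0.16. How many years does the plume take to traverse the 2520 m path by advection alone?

Convert K: 6.27e-05 cm/s × 864 = 0.05417 m/day.
Hydraulic gradient i = (272.77 − 163.65) / 2520 = 109.12 / 2520 = 0.04330.
Darcy flux q = K · i = 0.05417 × 0.04330 = 0.002346 m/day.
Seepage velocity v = q / n_e = 0.002346 / 0.16 = 0.01466 m/day.
Travel time t = L / v = 2520 / 0.01466 = 1.719e+05 days = 470.6 years.

471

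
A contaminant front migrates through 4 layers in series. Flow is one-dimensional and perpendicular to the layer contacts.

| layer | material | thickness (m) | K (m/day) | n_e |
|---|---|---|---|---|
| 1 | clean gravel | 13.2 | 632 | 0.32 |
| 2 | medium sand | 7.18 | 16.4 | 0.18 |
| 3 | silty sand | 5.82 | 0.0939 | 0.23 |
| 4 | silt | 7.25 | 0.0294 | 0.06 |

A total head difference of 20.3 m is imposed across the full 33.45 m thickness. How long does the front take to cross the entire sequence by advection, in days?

111

With flow normal to the layers, continuity requires the same specific discharge q through every layer.
Σ(b_i/K_i) = 13.2/632 + 7.18/16.4 + 5.82/0.0939 + 7.25/0.0294 = 309.0 d.
q = Δh / Σ(b_i/K_i) = 20.3 / 309.0 = 0.06569 m/day.
In each layer the seepage velocity is v_i = q/n_i, so the layer transit time is t_i = b_i·n_i / q:
  layer 1 (clean gravel): t_1 = 13.2 × 0.32 / 0.06569 = 64.30 d
  layer 2 (medium sand): t_2 = 7.18 × 0.18 / 0.06569 = 19.67 d
  layer 3 (silty sand): t_3 = 5.82 × 0.23 / 0.06569 = 20.38 d
  layer 4 (silt): t_4 = 7.25 × 0.06 / 0.06569 = 6.622 d
Total t = Σ t_i = 111.0 days.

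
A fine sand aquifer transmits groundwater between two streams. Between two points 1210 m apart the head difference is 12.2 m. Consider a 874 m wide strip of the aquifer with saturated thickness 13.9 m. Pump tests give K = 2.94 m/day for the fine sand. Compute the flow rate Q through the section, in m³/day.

360

Cross-sectional area A = 874 × 13.9 = 12149 m².
Hydraulic gradient i = Δh / L = 12.2 / 1210 = 0.01008.
Darcy's law: Q = K · A · i = 2.940 × 12149 × 0.01008 = 360.1 m³/day.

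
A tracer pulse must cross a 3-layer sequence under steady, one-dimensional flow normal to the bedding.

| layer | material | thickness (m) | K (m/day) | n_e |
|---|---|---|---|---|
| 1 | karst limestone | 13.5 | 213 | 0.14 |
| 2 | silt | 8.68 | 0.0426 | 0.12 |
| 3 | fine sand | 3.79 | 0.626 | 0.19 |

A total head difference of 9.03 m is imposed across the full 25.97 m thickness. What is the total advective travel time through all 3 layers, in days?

84.9

With flow normal to the layers, continuity requires the same specific discharge q through every layer.
Σ(b_i/K_i) = 13.5/213 + 8.68/0.0426 + 3.79/0.626 = 209.9 d.
q = Δh / Σ(b_i/K_i) = 9.03 / 209.9 = 0.04303 m/day.
In each layer the seepage velocity is v_i = q/n_i, so the layer transit time is t_i = b_i·n_i / q:
  layer 1 (karst limestone): t_1 = 13.5 × 0.14 / 0.04303 = 43.93 d
  layer 2 (silt): t_2 = 8.68 × 0.12 / 0.04303 = 24.21 d
  layer 3 (fine sand): t_3 = 3.79 × 0.19 / 0.04303 = 16.74 d
Total t = Σ t_i = 84.87 days.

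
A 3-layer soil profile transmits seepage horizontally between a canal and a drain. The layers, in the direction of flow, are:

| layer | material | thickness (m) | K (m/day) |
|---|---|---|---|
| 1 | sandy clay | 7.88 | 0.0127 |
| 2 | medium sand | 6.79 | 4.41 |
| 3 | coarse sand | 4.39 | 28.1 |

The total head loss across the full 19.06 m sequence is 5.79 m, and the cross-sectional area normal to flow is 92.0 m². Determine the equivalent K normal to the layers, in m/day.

0.0306

Flow is perpendicular to layering, so the layers act in series and the equivalent K is the thickness-weighted harmonic mean.
Total thickness L = 7.88 + 6.79 + 4.39 = 19.06 m.
Σ(b_i/K_i) = 7.88/0.0127 + 6.79/4.41 + 4.39/28.1 = 622.2 d.
K_eq = L / Σ(b_i/K_i) = 19.06 / 622.2 = 0.03063 m/day.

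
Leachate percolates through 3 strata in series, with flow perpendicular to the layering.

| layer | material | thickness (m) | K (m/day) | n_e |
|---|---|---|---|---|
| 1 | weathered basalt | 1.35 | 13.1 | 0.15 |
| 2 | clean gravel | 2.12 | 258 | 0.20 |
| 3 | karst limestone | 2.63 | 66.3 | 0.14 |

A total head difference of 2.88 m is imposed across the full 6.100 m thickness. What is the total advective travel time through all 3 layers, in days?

With flow normal to the layers, continuity requires the same specific discharge q through every layer.
Σ(b_i/K_i) = 1.35/13.1 + 2.12/258 + 2.63/66.3 = 0.1509 d.
q = Δh / Σ(b_i/K_i) = 2.88 / 0.1509 = 19.08 m/day.
In each layer the seepage velocity is v_i = q/n_i, so the layer transit time is t_i = b_i·n_i / q:
  layer 1 (weathered basalt): t_1 = 1.35 × 0.15 / 19.08 = 0.01061 d
  layer 2 (clean gravel): t_2 = 2.12 × 0.20 / 19.08 = 0.02222 d
  layer 3 (karst limestone): t_3 = 2.63 × 0.14 / 19.08 = 0.01930 d
Total t = Σ t_i = 0.05213 days.

0.0521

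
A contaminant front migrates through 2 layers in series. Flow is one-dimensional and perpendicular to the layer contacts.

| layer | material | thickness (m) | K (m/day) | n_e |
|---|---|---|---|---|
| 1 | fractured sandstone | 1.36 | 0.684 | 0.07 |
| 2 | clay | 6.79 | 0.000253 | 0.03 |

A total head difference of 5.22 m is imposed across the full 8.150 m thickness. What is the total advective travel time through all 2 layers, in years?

With flow normal to the layers, continuity requires the same specific discharge q through every layer.
Σ(b_i/K_i) = 1.36/0.684 + 6.79/0.000253 = 26840 d.
q = Δh / Σ(b_i/K_i) = 5.22 / 26840 = 0.0001945 m/day.
In each layer the seepage velocity is v_i = q/n_i, so the layer transit time is t_i = b_i·n_i / q:
  layer 1 (fractured sandstone): t_1 = 1.36 × 0.07 / 0.0001945 = 489.5 d
  layer 2 (clay): t_2 = 6.79 × 0.03 / 0.0001945 = 1047 d
Total t = Σ t_i = 1537 days = 4.208 years.

4.21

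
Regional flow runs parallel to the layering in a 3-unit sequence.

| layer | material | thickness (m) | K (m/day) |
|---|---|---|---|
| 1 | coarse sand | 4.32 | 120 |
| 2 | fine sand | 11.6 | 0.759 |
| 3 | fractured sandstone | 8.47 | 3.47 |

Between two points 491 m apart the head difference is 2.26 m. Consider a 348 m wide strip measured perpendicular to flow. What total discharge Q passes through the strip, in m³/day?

892

Flow is parallel to layering, so each bed carries its own Darcy discharge and the transmissivities add.
Σ(K_i·b_i) = 120×4.32 + 0.759×11.6 + 3.47×8.47 = 556.6 m²/day.
Hydraulic gradient i = Δh / L = 2.26 / 491 = 0.004603.
Q = Σ(K_i·b_i) · W · i = 556.6 × 348 × 0.004603 = 891.6 m³/day.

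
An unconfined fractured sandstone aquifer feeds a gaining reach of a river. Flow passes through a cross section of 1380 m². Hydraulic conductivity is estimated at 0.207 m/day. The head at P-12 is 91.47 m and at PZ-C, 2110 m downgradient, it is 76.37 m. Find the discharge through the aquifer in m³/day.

2.04

Hydraulic gradient i = (91.47 − 76.37) / 2110 = 15.1 / 2110 = 0.007156.
Darcy's law: Q = K · A · i = 0.2070 × 1380 × 0.007156 = 2.044 m³/day.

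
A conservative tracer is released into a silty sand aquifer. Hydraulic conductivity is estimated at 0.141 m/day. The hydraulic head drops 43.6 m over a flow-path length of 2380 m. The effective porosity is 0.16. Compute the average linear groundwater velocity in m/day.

Hydraulic gradient i = Δh / L = 43.6 / 2380 = 0.01832.
Darcy flux q = K · i = 0.1410 × 0.01832 = 0.002583 m/day.
Seepage velocity v = q / n_e = 0.002583 / 0.16 = 0.01614 m/day.

0.0161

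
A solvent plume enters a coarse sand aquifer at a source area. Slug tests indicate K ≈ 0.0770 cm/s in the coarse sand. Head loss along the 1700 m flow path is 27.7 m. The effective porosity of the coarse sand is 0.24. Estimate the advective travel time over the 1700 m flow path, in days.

376

Convert K: 0.0770 cm/s × 864 = 66.53 m/day.
Hydraulic gradient i = Δh / L = 27.7 / 1700 = 0.01629.
Darcy flux q = K · i = 66.53 × 0.01629 = 1.084 m/day.
Seepage velocity v = q / n_e = 1.084 / 0.24 = 4.517 m/day.
Travel time t = L / v = 1700 / 4.517 = 376.4 days.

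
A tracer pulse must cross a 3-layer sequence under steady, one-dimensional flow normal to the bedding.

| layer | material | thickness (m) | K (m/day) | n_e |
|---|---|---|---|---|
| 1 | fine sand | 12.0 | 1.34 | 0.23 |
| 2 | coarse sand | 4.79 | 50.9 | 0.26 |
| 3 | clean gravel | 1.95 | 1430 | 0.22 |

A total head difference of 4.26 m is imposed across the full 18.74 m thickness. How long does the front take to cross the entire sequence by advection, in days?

9.42

With flow normal to the layers, continuity requires the same specific discharge q through every layer.
Σ(b_i/K_i) = 12.0/1.34 + 4.79/50.9 + 1.95/1430 = 9.051 d.
q = Δh / Σ(b_i/K_i) = 4.26 / 9.051 = 0.4707 m/day.
In each layer the seepage velocity is v_i = q/n_i, so the layer transit time is t_i = b_i·n_i / q:
  layer 1 (fine sand): t_1 = 12.0 × 0.23 / 0.4707 = 5.864 d
  layer 2 (coarse sand): t_2 = 4.79 × 0.26 / 0.4707 = 2.646 d
  layer 3 (clean gravel): t_3 = 1.95 × 0.22 / 0.4707 = 0.9114 d
Total t = Σ t_i = 9.421 days.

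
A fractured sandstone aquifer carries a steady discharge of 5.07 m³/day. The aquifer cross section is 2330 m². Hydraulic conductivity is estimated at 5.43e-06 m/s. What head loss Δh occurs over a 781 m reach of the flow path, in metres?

Convert K: 5.43e-06 m/s × 86400 = 0.4692 m/day.
From Q = K·A·i, i = Q / (K·A) = 5.07 / (0.4692 × 2330) = 0.004638.
Head loss Δh = i · L = 0.004638 × 781 = 3.622 m.

3.62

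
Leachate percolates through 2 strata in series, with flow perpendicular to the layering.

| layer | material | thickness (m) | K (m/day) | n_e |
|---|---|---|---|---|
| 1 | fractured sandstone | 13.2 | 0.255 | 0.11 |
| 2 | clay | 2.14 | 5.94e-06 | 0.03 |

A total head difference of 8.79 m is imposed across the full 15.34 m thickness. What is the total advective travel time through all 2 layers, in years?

With flow normal to the layers, continuity requires the same specific discharge q through every layer.
Σ(b_i/K_i) = 13.2/0.255 + 2.14/5.94e-06 = 3.603e+05 d.
q = Δh / Σ(b_i/K_i) = 8.79 / 3.603e+05 = 2.439e-05 m/day.
In each layer the seepage velocity is v_i = q/n_i, so the layer transit time is t_i = b_i·n_i / q:
  layer 1 (fractured sandstone): t_1 = 13.2 × 0.11 / 2.439e-05 = 59521 d
  layer 2 (clay): t_2 = 2.14 × 0.03 / 2.439e-05 = 2632 d
Total t = Σ t_i = 62152 days = 170.2 years.

170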